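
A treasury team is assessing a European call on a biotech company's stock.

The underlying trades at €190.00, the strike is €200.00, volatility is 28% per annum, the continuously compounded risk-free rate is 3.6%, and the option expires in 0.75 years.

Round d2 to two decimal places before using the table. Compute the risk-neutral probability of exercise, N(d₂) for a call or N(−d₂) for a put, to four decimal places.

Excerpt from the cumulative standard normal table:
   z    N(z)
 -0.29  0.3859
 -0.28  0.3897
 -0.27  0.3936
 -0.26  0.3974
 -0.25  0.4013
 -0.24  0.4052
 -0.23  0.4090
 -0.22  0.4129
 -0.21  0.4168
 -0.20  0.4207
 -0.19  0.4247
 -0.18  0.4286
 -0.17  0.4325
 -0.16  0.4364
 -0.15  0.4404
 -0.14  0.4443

0.4129

T = 0.75;  σ√T = 0.2425
d₁ = [ln(190/200) + (0.036 + 0.28²/2)·0.75] / 0.2425 = [-0.0513 + 0.0564] / 0.2425 = 0.0211 which rounds to 0.02
d₂ = d₁ − σ√T = 0.0211 − 0.2425 = -0.2214 which rounds to -0.22
Risk-neutral Pr[S_T > K] = N(d₂) = N(-0.22) = 0.4129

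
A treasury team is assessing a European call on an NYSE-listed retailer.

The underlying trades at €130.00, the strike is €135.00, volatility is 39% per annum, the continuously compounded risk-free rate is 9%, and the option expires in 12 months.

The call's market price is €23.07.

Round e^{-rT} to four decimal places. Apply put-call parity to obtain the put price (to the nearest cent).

exp(−rT) = exp(−0.09·1) = 0.9139
Put-call parity: C − P = S − K·e^(−rT) = 130 − 135·0.9139 = 130 − 123.3765 = 6.6235
P = C − (C − P) = 23.07 − (6.6235) = 16.4465

€16.45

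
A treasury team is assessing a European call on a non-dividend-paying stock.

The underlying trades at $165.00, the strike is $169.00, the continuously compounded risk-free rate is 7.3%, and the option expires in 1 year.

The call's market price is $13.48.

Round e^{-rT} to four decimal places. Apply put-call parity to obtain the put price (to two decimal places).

e^(−rT) = e^(−0.073·1) = 0.9296
Put-call parity: C − P = S − K·e^(−rT) = 165 − 169·0.9296 = 165 − 157.1024 = 7.8976
P = C − (C − P) = 13.48 − (7.8976) = 5.5824

$5.58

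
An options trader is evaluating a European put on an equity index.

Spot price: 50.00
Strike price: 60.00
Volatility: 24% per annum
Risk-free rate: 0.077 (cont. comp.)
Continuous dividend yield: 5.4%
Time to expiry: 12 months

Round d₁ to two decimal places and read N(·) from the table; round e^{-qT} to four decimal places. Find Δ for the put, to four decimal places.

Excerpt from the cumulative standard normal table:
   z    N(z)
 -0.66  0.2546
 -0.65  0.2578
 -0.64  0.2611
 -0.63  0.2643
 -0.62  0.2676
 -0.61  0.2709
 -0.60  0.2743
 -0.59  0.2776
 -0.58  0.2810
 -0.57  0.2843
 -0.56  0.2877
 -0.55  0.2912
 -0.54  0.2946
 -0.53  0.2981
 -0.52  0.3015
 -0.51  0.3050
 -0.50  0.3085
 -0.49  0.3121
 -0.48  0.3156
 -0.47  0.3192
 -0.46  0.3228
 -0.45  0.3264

σ√T = 0.24 × 1.0000 = 0.2400
d₁ = [ln(50/60) + (0.077 − 0.054 + 0.24²/2)·1] / 0.2400 = [-0.1823 + 0.0518] / 0.2400 = -0.5438 which rounds to -0.54
N(d₁) = N(-0.54) = 0.2946
Δ_put = exp(−qT)·(N(d₁) − 1) = 0.9474·(0.2946 − 1) = -0.6683

-0.6683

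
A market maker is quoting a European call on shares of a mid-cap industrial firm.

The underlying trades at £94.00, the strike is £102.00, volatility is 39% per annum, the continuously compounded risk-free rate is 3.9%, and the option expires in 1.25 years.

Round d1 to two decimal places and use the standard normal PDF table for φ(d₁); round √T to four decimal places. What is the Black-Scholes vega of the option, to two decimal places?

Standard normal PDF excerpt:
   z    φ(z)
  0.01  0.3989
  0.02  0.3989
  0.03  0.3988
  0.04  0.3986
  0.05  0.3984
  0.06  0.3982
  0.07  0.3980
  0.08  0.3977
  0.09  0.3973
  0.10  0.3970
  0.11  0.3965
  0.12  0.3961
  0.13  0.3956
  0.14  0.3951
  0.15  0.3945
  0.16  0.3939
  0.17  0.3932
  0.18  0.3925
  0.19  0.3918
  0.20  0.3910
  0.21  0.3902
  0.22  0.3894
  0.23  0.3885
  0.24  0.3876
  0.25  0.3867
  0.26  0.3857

σ√T = 0.39·√1.25 = 0.4360
d₁ = [ln(94/102) + (0.039 + ½·0.39²)·1.25] / (σ√T) = (-0.0817 + 0.1438) / 0.4360 = 0.1425 → 0.14
√T = √1.25 = 1.1180
φ(d₁) = φ(0.14) = 0.3951
vega = S·φ(d₁)·√T = 94·0.3951·1.1180 = 41.5218

41.52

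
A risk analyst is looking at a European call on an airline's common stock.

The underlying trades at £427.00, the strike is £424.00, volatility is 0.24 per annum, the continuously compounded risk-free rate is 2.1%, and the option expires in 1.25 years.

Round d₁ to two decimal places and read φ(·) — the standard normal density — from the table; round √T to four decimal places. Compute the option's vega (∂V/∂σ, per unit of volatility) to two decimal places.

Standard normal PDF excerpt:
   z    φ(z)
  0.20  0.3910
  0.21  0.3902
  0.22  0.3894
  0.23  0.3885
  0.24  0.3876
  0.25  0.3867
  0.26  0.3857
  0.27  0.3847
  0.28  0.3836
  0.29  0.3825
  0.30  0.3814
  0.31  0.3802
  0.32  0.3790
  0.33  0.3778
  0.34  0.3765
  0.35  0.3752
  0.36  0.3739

T = 1.25;  σ√T = 0.2683
d₁ = [ln(427/424) + (0.021 + 0.24²/2)·1.25] / 0.2683 = [0.0071 + 0.0622] / 0.2683 = 0.2583 which rounds to 0.26
√T = √1.25 = 1.1180
φ(d₁) = φ(0.26) = 0.3857
vega = S·φ(d₁)·√T = 427·0.3857·1.1180 = 184.1278
(Call and put vega coincide under Black-Scholes.)

184.13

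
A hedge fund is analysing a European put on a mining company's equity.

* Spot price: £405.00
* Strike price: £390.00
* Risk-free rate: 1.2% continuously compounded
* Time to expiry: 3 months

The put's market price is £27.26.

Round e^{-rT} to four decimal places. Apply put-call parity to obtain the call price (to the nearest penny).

exp(−rT) = exp(−0.012·0.25) = 0.9970
Put-call parity: C − P = S − K·e^(−rT) = 405 − 390·0.9970 = 405 − 388.8300 = 16.1700
C = P + (C − P) = 27.26 + (16.1700) = 43.4300

£43.43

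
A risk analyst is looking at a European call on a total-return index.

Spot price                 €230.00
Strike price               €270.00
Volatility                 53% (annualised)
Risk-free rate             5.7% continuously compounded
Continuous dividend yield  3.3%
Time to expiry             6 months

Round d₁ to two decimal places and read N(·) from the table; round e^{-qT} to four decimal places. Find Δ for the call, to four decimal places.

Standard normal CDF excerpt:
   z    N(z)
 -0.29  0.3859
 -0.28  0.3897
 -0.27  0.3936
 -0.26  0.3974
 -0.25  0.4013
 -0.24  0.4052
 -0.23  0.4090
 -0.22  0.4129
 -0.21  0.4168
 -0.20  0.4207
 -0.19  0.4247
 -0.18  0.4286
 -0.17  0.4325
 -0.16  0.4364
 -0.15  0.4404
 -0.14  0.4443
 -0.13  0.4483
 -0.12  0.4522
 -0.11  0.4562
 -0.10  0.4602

T = 0.5;  σ√T = 0.3748
d₁ = [ln(230/270) + (0.057 − 0.033 + ½·0.53²)·0.5] / (σ√T) = (-0.1603 + 0.0822) / 0.3748 = -0.2084 ≈ -0.21
N(d₁) = N(-0.21) = 0.4168
Δ_call = e^(−qT)·N(d₁) = 0.9836·0.4168 = 0.4100

0.4100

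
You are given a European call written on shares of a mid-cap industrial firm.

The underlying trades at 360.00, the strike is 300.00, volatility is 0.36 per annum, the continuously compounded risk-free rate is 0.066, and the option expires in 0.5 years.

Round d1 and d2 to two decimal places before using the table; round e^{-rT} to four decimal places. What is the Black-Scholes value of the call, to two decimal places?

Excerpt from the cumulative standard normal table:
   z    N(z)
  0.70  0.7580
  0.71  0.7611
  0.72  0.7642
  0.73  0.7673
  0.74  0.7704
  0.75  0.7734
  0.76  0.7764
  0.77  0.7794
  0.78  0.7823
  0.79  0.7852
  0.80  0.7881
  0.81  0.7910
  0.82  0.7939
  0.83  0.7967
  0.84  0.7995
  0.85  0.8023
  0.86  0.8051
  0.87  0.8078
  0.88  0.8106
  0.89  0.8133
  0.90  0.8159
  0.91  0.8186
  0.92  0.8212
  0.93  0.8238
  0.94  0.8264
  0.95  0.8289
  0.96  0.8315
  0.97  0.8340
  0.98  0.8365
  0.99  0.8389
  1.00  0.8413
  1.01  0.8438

σ√T = 0.36 × 0.7071 = 0.2546
ln(S/K) + (r + σ²/2)T = ln(360/300) + (0.066 + 0.36²/2)·0.5 = 0.1823 + 0.0654 = 0.2477
d₁ = 0.2477 / 0.2546 = 0.9731 ≈ 0.97
d₂ = d₁ − σ√T = 0.9731 − 0.2546 = 0.7186 ≈ 0.72
exp(−rT) = exp(−0.066·0.5) = 0.9675
N(d₁) = N(0.97) = 0.8340;  N(d₂) = N(0.72) = 0.7642
C = 360·0.8340 − 300·0.9675·0.7642 = 300.2400 − 221.8090 = 78.4310

78.43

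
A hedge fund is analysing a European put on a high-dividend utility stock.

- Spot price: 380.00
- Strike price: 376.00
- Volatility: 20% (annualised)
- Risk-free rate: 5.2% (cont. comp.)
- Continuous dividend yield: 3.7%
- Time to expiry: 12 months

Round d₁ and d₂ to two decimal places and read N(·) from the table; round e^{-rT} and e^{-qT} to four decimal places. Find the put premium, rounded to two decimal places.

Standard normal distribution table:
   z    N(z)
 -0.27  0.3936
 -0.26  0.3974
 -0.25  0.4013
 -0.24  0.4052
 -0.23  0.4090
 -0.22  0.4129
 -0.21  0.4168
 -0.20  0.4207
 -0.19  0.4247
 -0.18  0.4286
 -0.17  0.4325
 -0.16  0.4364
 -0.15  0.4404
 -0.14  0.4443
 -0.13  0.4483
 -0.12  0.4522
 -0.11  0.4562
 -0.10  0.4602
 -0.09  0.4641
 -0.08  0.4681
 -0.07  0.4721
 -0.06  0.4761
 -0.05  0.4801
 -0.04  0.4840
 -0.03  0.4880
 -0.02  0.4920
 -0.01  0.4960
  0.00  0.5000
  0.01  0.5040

24.41

σ√T = 0.2 × 1.0000 = 0.2000
ln(S/K) + (r − q + σ²/2)T = ln(380/376) + (0.052 − 0.037 + 0.2²/2)·1 = 0.0106 + 0.0350 = 0.0456
d₁ = 0.0456 / 0.2000 = 0.2279 ⇒ 0.23
d₂ = d₁ − σ√T = 0.2279 − 0.2000 = 0.0279 ⇒ 0.03
e^(−qT) = e^(−0.037·1) = 0.9637;  e^(−rT) = e^(−0.052·1) = 0.9493
P = 376·0.9493·N(-0.03) − 380·0.9637·N(-0.23) = 376·0.9493·0.4880 − 380·0.9637·0.4090 = 174.1852 − 149.7783 = 24.4069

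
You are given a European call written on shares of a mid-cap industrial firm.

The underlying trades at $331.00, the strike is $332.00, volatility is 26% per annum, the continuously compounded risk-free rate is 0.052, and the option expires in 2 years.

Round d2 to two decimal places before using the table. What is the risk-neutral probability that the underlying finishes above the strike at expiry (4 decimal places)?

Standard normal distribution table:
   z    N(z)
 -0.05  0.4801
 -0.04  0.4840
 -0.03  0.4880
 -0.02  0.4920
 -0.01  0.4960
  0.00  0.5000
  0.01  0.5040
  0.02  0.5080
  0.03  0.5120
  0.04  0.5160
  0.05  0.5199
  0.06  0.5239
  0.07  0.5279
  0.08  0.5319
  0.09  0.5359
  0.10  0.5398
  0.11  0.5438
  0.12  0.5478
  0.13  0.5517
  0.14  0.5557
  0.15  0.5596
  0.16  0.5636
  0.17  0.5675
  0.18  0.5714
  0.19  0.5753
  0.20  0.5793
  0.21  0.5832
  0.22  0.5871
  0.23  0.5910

σ√T = 0.26·√2 = 0.3677
d₁ = [ln(331/332) + (0.052 + 0.26²/2)·2] / 0.3677 = [-0.0030 + 0.1716] / 0.3677 = 0.4585 ≈ 0.46
d₂ = d₁ − σ√T = 0.4585 − 0.3677 = 0.0908 ≈ 0.09
Pr(exercise) under Q = N(d₂) = 0.5359

0.5359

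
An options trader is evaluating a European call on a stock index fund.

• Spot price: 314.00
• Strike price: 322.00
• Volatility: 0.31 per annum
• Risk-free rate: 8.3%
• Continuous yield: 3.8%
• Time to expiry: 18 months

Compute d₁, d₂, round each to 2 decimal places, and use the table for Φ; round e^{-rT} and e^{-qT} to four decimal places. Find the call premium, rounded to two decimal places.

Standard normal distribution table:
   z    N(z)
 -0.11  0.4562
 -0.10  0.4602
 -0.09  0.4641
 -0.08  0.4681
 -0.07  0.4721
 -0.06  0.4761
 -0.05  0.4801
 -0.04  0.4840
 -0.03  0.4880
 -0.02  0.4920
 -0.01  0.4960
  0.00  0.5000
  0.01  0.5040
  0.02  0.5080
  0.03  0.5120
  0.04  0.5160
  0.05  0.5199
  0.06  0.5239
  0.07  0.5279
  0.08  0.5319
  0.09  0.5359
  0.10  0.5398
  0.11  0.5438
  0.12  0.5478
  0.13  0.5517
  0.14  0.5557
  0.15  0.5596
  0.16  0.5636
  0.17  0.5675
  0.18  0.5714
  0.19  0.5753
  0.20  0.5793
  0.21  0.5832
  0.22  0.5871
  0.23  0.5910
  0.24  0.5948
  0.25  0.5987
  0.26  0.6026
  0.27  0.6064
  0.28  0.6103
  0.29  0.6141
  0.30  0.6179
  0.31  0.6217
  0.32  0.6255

50.19

T = 1.5;  σ√T = 0.3797
ln(S/K) + (r − q + σ²/2)T = ln(314/322) + (0.083 − 0.038 + 0.31²/2)·1.5 = -0.0252 + 0.1396 = 0.1144
d₁ = 0.1144 / 0.3797 = 0.3014 → 0.30
d₂ = d₁ − σ√T = 0.3014 − 0.3797 = -0.0783 → -0.08
e^(−qT) = e^(−0.038·1.5) = 0.9446;  e^(−rT) = e^(−0.083·1.5) = 0.8829
N(d₁) = N(0.30) = 0.6179;  N(d₂) = N(-0.08) = 0.4681
C = 314·0.9446·0.6179 − 322·0.8829·0.4681 = 183.2719 − 133.0779 = 50.1939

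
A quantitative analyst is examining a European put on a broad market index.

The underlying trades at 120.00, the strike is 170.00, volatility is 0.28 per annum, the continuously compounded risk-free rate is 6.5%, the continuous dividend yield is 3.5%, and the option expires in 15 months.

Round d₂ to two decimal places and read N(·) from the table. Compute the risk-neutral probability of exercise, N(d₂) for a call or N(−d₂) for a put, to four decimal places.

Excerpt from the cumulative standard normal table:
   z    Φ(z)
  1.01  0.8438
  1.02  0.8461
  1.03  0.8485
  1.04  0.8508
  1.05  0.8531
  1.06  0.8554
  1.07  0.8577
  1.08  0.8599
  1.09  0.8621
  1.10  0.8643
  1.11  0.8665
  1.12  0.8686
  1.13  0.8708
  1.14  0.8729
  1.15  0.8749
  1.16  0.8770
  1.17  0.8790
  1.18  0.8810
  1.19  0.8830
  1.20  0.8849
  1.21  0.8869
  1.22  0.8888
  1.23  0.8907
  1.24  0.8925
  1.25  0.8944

0.8749

σ√T = 0.28·√1.25 = 0.3130
d₁ = [ln(120/170) + (0.065 − 0.035 + 0.28²/2)·1.25] / 0.3130 = [-0.3483 + 0.0865] / 0.3130 = -0.8363 → -0.84
d₂ = d₁ − σ√T = -0.8363 − 0.3130 = -1.1494 → -1.15
Pr(exercise) under Q = N(−d₂) = N(1.15) = 0.8749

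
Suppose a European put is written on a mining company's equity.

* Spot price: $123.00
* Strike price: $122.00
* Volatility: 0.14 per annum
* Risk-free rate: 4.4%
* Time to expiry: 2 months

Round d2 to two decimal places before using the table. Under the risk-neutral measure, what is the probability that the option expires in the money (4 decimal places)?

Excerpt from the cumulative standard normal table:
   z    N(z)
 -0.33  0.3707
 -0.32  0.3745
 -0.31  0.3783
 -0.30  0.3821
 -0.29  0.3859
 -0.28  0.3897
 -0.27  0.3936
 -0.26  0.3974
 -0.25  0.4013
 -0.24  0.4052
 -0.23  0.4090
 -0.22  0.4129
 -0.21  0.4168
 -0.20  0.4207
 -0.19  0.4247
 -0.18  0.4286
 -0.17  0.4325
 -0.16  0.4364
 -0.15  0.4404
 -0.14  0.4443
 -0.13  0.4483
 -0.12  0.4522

0.4052

σ√T = 0.14·√0.1667 = 0.0572
ln(S/K) + (r + σ²/2)T = ln(123/122) + (0.044 + 0.14²/2)·0.1667 = 0.0082 + 0.0090 = 0.0171
d₁ = 0.0171 / 0.0572 = 0.2997 → 0.30
d₂ = d₁ − σ√T = 0.2997 − 0.0572 = 0.2426 → 0.24
Risk-neutral Pr[S_T < K] = N(−d₂) = N(-0.24) = 0.4052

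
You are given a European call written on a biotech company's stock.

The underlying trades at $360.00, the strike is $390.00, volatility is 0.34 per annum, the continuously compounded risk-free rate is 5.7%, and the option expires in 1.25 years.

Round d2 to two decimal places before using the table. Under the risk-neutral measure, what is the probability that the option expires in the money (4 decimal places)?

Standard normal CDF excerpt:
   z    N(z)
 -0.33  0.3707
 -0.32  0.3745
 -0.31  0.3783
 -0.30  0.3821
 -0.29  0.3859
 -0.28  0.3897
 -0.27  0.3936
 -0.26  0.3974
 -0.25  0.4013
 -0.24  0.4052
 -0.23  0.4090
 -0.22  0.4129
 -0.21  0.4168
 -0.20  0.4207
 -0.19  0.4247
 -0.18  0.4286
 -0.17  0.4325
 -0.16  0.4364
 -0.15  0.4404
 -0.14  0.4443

σ√T = 0.34 × 1.1180 = 0.3801
d₁ = [ln(360/390) + (0.057 + ½·0.34²)·1.25] / (σ√T) = (-0.0800 + 0.1435) / 0.3801 = 0.1669 → 0.17
d₂ = 0.1669 − 0.3801 = -0.2132 → -0.21
Pr(exercise) under Q = N(d₂) = 0.4168

0.4168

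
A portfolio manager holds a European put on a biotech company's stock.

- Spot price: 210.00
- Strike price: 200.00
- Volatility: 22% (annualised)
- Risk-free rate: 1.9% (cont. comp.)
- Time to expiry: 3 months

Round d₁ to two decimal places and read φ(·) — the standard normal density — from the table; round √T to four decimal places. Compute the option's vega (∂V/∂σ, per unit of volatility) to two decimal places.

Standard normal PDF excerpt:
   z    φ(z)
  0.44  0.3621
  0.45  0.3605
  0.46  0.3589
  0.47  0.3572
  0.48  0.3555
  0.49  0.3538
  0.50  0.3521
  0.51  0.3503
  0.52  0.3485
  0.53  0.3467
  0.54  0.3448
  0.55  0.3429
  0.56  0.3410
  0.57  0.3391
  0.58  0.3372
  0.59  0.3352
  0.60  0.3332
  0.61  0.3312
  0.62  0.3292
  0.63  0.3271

T = 0.25;  σ√T = 0.1100
d₁ = [ln(210/200) + (0.019 + 0.22²/2)·0.25] / 0.1100 = [0.0488 + 0.0108] / 0.1100 = 0.5417 which rounds to 0.54
√T = √0.25 = 0.5000
φ(d₁) = φ(0.54) = 0.3448
vega = S·φ(d₁)·√T = 210·0.3448·0.5000 = 36.2040
(Call and put vega coincide under Black-Scholes.)

36.20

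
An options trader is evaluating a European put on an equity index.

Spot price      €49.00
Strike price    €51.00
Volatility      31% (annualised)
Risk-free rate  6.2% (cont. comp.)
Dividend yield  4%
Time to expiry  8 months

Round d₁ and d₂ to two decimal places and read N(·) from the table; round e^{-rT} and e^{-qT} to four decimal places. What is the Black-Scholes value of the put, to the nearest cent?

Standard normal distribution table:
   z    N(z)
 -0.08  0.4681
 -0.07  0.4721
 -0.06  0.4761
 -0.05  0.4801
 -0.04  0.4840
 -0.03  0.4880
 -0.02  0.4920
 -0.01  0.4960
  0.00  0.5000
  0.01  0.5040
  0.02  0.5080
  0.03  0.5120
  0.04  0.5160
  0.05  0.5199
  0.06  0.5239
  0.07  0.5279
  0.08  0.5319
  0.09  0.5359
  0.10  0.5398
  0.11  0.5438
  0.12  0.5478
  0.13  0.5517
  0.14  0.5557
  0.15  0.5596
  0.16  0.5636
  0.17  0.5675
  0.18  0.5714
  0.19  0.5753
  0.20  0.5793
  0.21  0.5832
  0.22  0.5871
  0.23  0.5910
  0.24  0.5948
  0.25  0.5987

€5.64

σ√T = 0.31·√0.6667 = 0.2531
d₁ = [ln(49/51) + (0.062 − 0.04 + 0.31²/2)·0.6667] / 0.2531 = [-0.0400 + 0.0467] / 0.2531 = 0.0264 ≈ 0.03
d₂ = d₁ − σ√T = 0.0264 − 0.2531 = -0.2267 ≈ -0.23
e^(−qT) = e^(−0.04·0.6667) = 0.9737;  e^(−rT) = e^(−0.062·0.6667) = 0.9595
P = 51·0.9595·N(0.23) − 49·0.9737·N(-0.03) = 51·0.9595·0.5910 − 49·0.9737·0.4880 = 28.9203 − 23.2831 = 5.6372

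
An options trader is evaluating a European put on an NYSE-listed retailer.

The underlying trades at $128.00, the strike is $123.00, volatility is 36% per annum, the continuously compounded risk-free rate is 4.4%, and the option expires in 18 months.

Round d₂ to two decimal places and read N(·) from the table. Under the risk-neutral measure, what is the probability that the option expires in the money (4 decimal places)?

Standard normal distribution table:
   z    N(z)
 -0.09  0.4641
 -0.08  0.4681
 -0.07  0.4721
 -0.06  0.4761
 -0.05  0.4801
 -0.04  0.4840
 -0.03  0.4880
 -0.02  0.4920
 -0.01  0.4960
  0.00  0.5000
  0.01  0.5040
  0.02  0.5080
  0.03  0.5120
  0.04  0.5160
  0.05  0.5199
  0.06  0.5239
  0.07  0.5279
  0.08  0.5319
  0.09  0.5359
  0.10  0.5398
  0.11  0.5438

σ√T = 0.36 × 1.2247 = 0.4409
d₁ = [ln(128/123) + (0.044 + 0.36²/2)·1.5] / 0.4409 = [0.0398 + 0.1632] / 0.4409 = 0.4605 which rounds to 0.46
d₂ = d₁ − σ√T = 0.4605 − 0.4409 = 0.0196 which rounds to 0.02
Risk-neutral Pr[S_T < K] = N(−d₂) = N(-0.02) = 0.4920

0.4920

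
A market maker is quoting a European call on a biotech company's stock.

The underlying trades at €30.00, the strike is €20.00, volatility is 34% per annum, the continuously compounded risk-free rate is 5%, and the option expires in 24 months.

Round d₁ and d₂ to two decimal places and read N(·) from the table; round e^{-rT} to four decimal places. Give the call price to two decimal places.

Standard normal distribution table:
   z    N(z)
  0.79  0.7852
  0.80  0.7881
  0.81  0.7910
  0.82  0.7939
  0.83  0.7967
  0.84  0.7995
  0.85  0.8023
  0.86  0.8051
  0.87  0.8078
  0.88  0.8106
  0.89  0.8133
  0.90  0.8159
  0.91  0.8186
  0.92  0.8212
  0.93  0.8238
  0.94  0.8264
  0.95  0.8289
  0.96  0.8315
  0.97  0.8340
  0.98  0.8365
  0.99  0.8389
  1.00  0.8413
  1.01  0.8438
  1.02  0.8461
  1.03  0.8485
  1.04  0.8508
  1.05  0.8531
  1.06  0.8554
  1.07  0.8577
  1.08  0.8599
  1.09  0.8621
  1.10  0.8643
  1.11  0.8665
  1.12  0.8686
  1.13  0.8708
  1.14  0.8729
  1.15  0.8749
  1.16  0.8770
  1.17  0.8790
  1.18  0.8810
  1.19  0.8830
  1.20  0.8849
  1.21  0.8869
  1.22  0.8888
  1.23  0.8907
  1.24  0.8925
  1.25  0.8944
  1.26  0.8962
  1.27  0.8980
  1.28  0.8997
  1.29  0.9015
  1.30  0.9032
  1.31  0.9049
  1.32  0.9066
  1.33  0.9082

T = 2;  σ√T = 0.4808
ln(S/K) + (r + σ²/2)T = ln(30/20) + (0.05 + 0.34²/2)·2 = 0.4055 + 0.2156 = 0.6211
d₁ = 0.6211 / 0.4808 = 1.2916 → 1.29
d₂ = d₁ − σ√T = 1.2916 − 0.4808 = 0.8108 → 0.81
e^(−rT) = e^(−0.05·2) = 0.9048
N(d₁) = N(1.29) = 0.9015;  N(d₂) = N(0.81) = 0.7910
C = 30·0.9015 − 20·0.9048·0.7910 = 27.0450 − 14.3139 = 12.7311

€12.73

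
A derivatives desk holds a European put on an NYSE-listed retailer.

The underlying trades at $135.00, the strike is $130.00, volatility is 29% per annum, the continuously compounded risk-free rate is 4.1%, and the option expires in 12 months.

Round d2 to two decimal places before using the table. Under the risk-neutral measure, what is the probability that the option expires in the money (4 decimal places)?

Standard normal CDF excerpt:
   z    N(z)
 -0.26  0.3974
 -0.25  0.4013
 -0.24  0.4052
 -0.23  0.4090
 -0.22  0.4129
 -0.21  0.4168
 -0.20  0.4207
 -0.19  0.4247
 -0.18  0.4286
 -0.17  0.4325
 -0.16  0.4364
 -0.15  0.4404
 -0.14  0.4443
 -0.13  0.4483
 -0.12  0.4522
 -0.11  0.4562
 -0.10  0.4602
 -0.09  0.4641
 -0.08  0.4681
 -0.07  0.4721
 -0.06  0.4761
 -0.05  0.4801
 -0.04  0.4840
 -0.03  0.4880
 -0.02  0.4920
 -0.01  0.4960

0.4483

σ√T = 0.29 × 1.0000 = 0.2900
d₁ = [ln(135/130) + (0.041 + 0.29²/2)·1] / 0.2900 = [0.0377 + 0.0830] / 0.2900 = 0.4165 → 0.42
d₂ = d₁ − σ√T = 0.4165 − 0.2900 = 0.1265 → 0.13
Pr(exercise) under Q = N(−d₂) = N(-0.13) = 0.4483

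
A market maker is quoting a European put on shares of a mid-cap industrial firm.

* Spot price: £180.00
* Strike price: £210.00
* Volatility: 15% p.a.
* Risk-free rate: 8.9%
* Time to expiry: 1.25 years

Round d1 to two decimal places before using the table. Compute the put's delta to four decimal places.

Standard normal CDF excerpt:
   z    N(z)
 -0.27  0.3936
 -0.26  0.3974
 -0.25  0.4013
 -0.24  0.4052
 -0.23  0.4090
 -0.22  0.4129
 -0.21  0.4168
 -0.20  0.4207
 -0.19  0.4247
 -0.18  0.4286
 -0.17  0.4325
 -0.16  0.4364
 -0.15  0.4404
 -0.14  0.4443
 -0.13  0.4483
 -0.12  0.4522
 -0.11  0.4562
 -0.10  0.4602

σ√T = 0.15·√1.25 = 0.1677
d₁ = [ln(180/210) + (0.089 + 0.15²/2)·1.25] / 0.1677 = [-0.1542 + 0.1253] / 0.1677 = -0.1720 which rounds to -0.17
N(d₁) = N(-0.17) = 0.4325
Δ_put = N(d₁) − 1 = 0.4325 − 1 = -0.5675

-0.5675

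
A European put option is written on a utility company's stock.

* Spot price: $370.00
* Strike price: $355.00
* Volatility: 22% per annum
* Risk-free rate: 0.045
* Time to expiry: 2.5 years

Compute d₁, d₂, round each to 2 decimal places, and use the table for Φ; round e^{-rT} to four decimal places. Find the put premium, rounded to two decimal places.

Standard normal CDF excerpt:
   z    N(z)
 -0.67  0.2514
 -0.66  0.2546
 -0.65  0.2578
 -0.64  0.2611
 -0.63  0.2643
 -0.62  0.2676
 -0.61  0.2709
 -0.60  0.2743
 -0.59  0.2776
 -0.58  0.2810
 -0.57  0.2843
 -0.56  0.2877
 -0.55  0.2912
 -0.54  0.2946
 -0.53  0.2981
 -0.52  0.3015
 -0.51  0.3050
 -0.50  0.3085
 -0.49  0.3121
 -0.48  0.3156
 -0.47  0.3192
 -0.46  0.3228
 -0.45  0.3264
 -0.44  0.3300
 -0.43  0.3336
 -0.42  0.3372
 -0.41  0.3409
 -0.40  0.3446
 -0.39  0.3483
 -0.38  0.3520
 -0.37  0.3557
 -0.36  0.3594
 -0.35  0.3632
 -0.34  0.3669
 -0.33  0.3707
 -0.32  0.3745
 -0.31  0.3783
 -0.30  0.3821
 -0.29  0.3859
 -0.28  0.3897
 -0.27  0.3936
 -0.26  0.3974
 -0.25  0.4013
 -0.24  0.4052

T = 2.5;  σ√T = 0.3479
d₁ = [ln(370/355) + (0.045 + 0.22²/2)·2.5] / 0.3479 = [0.0414 + 0.1730] / 0.3479 = 0.6163 → 0.62
d₂ = d₁ − σ√T = 0.6163 − 0.3479 = 0.2685 → 0.27
exp(−rT) = exp(−0.045·2.5) = 0.8936
N(−d₂) = N(-0.27) = 0.3936;  N(−d₁) = N(-0.62) = 0.2676
P = 355·0.8936·0.3936 − 370·0.2676 = 124.8609 − 99.0120 = 25.8489

$25.85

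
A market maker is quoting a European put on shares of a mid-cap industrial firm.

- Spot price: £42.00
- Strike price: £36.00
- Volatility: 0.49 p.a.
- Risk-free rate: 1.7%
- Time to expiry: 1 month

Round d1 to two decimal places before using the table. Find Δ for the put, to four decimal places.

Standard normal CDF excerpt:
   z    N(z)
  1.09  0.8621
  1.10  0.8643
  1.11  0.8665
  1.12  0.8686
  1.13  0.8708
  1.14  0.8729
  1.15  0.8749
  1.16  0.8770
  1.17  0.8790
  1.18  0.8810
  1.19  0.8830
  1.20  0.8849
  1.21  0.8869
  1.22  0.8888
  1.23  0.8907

-0.1210

T = 0.08333;  σ√T = 0.1415
d₁ = [ln(42/36) + (0.017 + ½·0.49²)·0.08333] / (σ√T) = (0.1542 + 0.0114) / 0.1415 = 1.1705 ≈ 1.17
N(d₁) = N(1.17) = 0.8790
Δ_put = N(d₁) − 1 = 0.8790 − 1 = -0.1210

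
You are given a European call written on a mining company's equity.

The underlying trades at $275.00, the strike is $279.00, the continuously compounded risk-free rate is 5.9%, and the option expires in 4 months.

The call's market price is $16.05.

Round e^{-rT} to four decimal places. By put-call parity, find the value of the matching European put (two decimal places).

$14.61

exp(−rT) = exp(−0.059·0.3333) = 0.9805
Put-call parity: C − P = S − K·e^(−rT) = 275 − 279·0.9805 = 275 − 273.5595 = 1.4405
P = C − (C − P) = 16.05 − (1.4405) = 14.6095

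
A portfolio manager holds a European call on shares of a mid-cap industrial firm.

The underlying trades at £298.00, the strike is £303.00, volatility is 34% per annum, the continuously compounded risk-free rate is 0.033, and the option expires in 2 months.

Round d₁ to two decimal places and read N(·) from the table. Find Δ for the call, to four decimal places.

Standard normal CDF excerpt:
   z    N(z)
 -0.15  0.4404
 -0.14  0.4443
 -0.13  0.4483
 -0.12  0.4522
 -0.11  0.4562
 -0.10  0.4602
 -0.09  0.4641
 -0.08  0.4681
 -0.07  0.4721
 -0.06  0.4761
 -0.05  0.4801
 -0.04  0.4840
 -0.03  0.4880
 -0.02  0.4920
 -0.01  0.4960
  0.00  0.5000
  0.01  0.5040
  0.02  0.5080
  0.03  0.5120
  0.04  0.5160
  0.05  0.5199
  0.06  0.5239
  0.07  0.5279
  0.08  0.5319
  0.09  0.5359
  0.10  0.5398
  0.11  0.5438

σ√T = 0.34·√0.1667 = 0.1388
ln(S/K) + (r + σ²/2)T = ln(298/303) + (0.033 + 0.34²/2)·0.1667 = -0.0166 + 0.0151 = -0.0015
d₁ = -0.0015 / 0.1388 = -0.0108 which rounds to -0.01
N(d₁) = N(-0.01) = 0.4960
Δ_call = N(d₁) = 0.4960

0.4960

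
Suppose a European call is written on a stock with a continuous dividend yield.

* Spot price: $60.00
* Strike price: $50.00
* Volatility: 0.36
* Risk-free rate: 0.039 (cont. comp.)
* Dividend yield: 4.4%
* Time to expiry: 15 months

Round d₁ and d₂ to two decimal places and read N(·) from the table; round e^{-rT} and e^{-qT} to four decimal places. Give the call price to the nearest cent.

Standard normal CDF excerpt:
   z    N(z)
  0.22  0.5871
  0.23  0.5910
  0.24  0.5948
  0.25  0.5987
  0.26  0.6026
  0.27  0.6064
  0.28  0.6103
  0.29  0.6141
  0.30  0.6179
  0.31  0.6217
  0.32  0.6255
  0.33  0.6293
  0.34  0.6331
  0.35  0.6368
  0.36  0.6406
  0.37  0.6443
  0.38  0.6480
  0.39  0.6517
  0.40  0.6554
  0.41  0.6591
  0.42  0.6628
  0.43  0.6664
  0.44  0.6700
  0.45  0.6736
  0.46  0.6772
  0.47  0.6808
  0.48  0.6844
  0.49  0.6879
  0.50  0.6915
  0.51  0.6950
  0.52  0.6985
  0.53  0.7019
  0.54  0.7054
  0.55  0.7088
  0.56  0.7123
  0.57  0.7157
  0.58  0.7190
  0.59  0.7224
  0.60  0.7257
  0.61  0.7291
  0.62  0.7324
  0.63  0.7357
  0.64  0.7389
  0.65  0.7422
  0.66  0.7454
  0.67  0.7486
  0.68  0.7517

$13.64

σ√T = 0.36 × 1.1180 = 0.4025
d₁ = [ln(60/50) + (0.039 − 0.044 + 0.36²/2)·1.25] / 0.4025 = [0.1823 + 0.0747] / 0.4025 = 0.6387 ≈ 0.64
d₂ = d₁ − σ√T = 0.6387 − 0.4025 = 0.2362 ≈ 0.24
e^(−qT) = e^(−0.044·1.25) = 0.9465;  e^(−rT) = e^(−0.039·1.25) = 0.9524
N(d₁) = N(0.64) = 0.7389;  N(d₂) = N(0.24) = 0.5948
C = 60·0.9465·0.7389 − 50·0.9524·0.5948 = 41.9621 − 28.3244 = 13.6378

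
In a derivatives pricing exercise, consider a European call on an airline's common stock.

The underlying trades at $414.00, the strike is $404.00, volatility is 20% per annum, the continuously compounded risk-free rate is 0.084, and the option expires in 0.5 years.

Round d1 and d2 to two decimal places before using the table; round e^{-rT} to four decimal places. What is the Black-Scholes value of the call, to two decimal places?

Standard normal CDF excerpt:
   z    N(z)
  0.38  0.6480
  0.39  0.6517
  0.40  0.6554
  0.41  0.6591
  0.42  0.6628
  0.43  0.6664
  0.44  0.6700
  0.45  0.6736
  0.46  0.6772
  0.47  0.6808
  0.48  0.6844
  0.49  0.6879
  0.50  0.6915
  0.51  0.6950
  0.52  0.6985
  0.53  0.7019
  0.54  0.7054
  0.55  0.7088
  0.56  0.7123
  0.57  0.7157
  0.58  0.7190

$38.14

σ√T = 0.2 × 0.7071 = 0.1414
d₁ = [ln(414/404) + (0.084 + 0.2²/2)·0.5] / 0.1414 = [0.0245 + 0.0520] / 0.1414 = 0.5406 ⇒ 0.54
d₂ = d₁ − σ√T = 0.5406 − 0.1414 = 0.3992 ⇒ 0.40
e^(−rT) = e^(−0.084·0.5) = 0.9589
N(d₁) = N(0.54) = 0.7054;  N(d₂) = N(0.40) = 0.6554
C = 414·0.7054 − 404·0.9589·0.6554 = 292.0356 − 253.8991 = 38.1365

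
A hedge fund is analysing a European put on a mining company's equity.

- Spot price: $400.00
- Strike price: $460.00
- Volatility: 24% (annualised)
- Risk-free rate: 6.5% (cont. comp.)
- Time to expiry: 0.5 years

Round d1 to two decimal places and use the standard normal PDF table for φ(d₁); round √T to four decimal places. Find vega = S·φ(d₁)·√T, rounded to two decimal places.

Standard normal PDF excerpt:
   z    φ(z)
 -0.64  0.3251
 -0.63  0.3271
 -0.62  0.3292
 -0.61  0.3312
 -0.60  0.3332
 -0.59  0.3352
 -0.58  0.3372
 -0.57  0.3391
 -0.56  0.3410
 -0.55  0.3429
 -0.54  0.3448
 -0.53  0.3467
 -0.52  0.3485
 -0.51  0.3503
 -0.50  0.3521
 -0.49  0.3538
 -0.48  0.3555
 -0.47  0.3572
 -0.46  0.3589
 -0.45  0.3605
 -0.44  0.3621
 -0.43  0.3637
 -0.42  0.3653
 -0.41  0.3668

96.99

T = 0.5;  σ√T = 0.1697
ln(S/K) + (r + σ²/2)T = ln(400/460) + (0.065 + 0.24²/2)·0.5 = -0.1398 + 0.0469 = -0.0929
d₁ = -0.0929 / 0.1697 = -0.5472 ≈ -0.55
√T = √0.5 = 0.7071
φ(d₁) = φ(-0.55) = 0.3429
vega = S·φ(d₁)·√T = 400·0.3429·0.7071 = 96.9858
(Call and put vega coincide under Black-Scholes.)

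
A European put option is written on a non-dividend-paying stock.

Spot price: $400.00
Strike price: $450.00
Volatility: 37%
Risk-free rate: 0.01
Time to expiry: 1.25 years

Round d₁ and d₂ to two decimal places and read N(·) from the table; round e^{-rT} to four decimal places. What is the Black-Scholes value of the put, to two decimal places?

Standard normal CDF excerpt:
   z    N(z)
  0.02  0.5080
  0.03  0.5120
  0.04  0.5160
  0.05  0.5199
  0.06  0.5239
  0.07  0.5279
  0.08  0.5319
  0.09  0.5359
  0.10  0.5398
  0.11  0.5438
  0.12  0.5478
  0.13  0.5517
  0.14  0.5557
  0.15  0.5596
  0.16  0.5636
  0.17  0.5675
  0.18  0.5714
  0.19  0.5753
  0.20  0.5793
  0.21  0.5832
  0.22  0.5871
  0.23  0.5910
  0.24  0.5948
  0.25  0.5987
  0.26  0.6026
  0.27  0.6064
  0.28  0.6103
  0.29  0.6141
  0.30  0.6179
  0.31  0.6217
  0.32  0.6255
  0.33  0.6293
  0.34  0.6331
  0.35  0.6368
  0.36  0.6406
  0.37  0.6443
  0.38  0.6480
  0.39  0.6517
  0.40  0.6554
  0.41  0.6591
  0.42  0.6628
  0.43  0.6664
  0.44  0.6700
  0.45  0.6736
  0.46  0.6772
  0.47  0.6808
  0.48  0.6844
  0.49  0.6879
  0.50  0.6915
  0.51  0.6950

T = 1.25;  σ√T = 0.4137
d₁ = [ln(400/450) + (0.01 + ½·0.37²)·1.25] / (σ√T) = (-0.1178 + 0.0981) / 0.4137 = -0.0477 ⇒ -0.05
d₂ = -0.0477 − 0.4137 = -0.4613 ⇒ -0.46
exp(−rT) = exp(−0.01·1.25) = 0.9876
P = 450·0.9876·N(0.46) − 400·N(0.05) = 450·0.9876·0.6772 − 400·0.5199 = 300.9612 − 207.9600 = 93.0012

$93.00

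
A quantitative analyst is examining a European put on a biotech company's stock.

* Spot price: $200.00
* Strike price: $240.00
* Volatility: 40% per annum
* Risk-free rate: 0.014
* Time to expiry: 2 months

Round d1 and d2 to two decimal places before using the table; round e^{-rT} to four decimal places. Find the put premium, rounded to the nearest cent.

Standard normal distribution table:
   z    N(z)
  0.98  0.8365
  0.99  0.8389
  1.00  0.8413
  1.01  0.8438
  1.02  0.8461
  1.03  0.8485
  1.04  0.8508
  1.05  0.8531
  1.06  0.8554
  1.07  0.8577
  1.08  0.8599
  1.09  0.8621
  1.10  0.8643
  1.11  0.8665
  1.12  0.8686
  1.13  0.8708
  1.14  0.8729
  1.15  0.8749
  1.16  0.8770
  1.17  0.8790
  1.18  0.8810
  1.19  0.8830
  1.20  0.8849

$41.73

σ√T = 0.4·√0.1667 = 0.1633
d₁ = [ln(200/240) + (0.014 + 0.4²/2)·0.1667] / 0.1633 = [-0.1823 + 0.0157] / 0.1633 = -1.0205 ⇒ -1.02
d₂ = d₁ − σ√T = -1.0205 − 0.1633 = -1.1838 ⇒ -1.18
exp(−rT) = exp(−0.014·0.1667) = 0.9977
N(−d₂) = N(1.18) = 0.8810;  N(−d₁) = N(1.02) = 0.8461
P = 240·0.9977·0.8810 − 200·0.8461 = 210.9537 − 169.2200 = 41.7337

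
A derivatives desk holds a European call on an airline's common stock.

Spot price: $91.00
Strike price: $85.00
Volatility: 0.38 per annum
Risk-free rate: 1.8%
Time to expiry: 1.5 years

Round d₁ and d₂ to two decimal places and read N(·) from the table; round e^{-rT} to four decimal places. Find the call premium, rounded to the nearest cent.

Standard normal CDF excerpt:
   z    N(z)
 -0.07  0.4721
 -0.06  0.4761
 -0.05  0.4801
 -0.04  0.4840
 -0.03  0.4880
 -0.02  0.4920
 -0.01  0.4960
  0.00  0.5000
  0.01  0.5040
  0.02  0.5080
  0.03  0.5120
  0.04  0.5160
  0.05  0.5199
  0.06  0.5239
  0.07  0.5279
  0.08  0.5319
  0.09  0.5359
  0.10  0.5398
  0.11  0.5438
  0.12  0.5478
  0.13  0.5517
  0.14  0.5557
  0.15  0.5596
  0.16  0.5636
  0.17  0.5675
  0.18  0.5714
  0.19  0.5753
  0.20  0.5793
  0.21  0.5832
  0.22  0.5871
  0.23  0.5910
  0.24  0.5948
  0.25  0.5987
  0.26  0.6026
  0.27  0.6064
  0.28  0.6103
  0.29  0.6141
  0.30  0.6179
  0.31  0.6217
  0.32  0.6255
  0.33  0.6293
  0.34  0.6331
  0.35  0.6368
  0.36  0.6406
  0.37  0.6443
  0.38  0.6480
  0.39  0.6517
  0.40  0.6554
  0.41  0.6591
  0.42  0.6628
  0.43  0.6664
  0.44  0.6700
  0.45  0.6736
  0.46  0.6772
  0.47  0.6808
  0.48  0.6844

σ√T = 0.38 × 1.2247 = 0.4654
ln(S/K) + (r + σ²/2)T = ln(91/85) + (0.018 + 0.38²/2)·1.5 = 0.0682 + 0.1353 = 0.2035
d₁ = 0.2035 / 0.4654 = 0.4373 ≈ 0.44
d₂ = d₁ − σ√T = 0.4373 − 0.4654 = -0.0281 ≈ -0.03
e^(−rT) = e^(−0.018·1.5) = 0.9734
C = 91·N(0.44) − 85·0.9734·N(-0.03) = 91·0.6700 − 85·0.9734·0.4880 = 60.9700 − 40.3766 = 20.5934

$20.59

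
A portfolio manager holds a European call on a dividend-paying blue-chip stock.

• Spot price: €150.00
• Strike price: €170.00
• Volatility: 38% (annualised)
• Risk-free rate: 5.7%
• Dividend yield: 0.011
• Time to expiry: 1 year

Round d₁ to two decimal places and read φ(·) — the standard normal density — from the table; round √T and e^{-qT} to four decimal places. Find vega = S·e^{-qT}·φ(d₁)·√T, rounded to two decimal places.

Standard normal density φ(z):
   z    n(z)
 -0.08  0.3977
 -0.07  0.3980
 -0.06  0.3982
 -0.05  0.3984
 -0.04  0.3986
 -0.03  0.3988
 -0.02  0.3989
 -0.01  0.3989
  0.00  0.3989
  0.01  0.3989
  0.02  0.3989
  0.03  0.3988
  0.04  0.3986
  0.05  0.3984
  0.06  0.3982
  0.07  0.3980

59.18

σ√T = 0.38 × 1.0000 = 0.3800
d₁ = [ln(150/170) + (0.057 − 0.011 + 0.38²/2)·1] / 0.3800 = [-0.1252 + 0.1182] / 0.3800 = -0.0183 ≈ -0.02
√T = √1 = 1.0000
φ(d₁) = φ(-0.02) = 0.3989
exp(−qT) = exp(−0.011·1) = 0.9891
vega = S·exp(−qT)·φ(d₁)·√T = 150·0.9891·0.3989·1.0000 = 59.1828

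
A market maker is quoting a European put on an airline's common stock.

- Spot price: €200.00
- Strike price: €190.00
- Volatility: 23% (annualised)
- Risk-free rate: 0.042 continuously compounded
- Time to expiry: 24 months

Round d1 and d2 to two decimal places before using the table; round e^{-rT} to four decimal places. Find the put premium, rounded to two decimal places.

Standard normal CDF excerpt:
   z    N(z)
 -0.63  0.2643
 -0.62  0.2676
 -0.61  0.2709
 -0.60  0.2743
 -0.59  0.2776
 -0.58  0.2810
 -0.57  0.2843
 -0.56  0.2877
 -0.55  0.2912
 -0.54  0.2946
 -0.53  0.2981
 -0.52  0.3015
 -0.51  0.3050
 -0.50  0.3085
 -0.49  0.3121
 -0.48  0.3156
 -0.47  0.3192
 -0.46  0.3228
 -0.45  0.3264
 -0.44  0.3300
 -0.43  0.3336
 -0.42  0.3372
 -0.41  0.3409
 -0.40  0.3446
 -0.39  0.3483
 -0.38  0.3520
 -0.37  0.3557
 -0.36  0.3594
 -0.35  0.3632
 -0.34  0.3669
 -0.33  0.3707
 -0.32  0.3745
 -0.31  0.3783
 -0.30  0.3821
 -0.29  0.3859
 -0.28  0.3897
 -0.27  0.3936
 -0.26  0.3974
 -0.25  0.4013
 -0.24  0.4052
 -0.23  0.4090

€13.90

σ√T = 0.23 × 1.4142 = 0.3253
ln(S/K) + (r + σ²/2)T = ln(200/190) + (0.042 + 0.23²/2)·2 = 0.0513 + 0.1369 = 0.1882
d₁ = 0.1882 / 0.3253 = 0.5786 ≈ 0.58
d₂ = d₁ − σ√T = 0.5786 − 0.3253 = 0.2533 ≈ 0.25
exp(−rT) = exp(−0.042·2) = 0.9194
P = 190·0.9194·N(-0.25) − 200·N(-0.58) = 190·0.9194·0.4013 − 200·0.2810 = 70.1015 − 56.2000 = 13.9015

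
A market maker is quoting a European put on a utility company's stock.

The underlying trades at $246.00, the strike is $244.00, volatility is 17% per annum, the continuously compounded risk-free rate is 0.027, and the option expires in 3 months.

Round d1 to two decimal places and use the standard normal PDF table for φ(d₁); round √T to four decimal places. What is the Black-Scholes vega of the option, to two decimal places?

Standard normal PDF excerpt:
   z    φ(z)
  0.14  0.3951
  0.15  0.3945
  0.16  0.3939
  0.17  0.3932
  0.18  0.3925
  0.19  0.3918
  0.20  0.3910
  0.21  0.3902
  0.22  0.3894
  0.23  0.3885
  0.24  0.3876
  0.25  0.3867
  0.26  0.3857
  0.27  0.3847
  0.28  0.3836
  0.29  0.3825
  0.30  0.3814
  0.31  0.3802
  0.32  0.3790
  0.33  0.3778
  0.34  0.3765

σ√T = 0.17·√0.25 = 0.0850
d₁ = [ln(246/244) + (0.027 + 0.17²/2)·0.25] / 0.0850 = [0.0082 + 0.0104] / 0.0850 = 0.2180 ≈ 0.22
√T = √0.25 = 0.5000
φ(d₁) = φ(0.22) = 0.3894
vega = S·φ(d₁)·√T = 246·0.3894·0.5000 = 47.8962

47.90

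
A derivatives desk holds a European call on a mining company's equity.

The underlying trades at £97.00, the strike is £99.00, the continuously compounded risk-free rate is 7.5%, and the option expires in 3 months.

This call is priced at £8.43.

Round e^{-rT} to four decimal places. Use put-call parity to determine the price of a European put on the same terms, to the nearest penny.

£8.59

exp(−rT) = exp(−0.075·0.25) = 0.9814
Put-call parity: C − P = S − K·e^(−rT) = 97 − 99·0.9814 = 97 − 97.1586 = -0.1586
P = C − (C − P) = 8.43 − (-0.1586) = 8.5886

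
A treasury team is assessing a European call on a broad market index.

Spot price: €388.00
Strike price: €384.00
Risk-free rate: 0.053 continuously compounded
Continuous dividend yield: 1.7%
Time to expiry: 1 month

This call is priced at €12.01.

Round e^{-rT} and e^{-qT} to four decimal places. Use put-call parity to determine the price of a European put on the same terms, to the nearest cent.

e^(−qT) = e^(−0.017·0.08333) = 0.9986;  e^(−rT) = e^(−0.053·0.08333) = 0.9956
Put-call parity: C − P = S·e^(−qT) − K·e^(−rT) = 388·0.9986 − 384·0.9956 = 387.4568 − 382.3104 = 5.1464
P = C − (C − P) = 12.01 − (5.1464) = 6.8636

€6.86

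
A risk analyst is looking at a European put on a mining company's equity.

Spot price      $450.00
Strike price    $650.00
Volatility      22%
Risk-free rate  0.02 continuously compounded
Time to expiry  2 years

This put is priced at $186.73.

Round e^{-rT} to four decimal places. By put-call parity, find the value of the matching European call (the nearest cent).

$12.21

e^(−rT) = e^(−0.02·2) = 0.9608
Put-call parity: C − P = S − K·e^(−rT) = 450 − 650·0.9608 = 450 − 624.5200 = -174.5200
C = P + (C − P) = 186.73 + (-174.5200) = 12.2100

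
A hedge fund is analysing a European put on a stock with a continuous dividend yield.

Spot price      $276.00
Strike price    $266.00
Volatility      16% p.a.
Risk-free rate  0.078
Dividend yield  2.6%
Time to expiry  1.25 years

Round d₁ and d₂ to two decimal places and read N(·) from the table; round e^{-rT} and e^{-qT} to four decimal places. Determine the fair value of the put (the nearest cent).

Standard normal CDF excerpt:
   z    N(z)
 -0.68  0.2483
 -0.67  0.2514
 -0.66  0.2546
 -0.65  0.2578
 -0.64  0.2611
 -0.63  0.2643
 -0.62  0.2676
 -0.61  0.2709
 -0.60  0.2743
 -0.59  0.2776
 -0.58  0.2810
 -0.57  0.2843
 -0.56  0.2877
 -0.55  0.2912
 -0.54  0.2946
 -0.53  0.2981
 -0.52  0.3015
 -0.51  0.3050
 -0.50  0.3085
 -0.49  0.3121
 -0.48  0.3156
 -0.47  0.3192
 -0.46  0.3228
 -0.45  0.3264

$8.13

σ√T = 0.16·√1.25 = 0.1789
d₁ = [ln(276/266) + (0.078 − 0.026 + 0.16²/2)·1.25] / 0.1789 = [0.0369 + 0.0810] / 0.1789 = 0.6591 which rounds to 0.66
d₂ = d₁ − σ√T = 0.6591 − 0.1789 = 0.4802 which rounds to 0.48
exp(−qT) = exp(−0.026·1.25) = 0.9680;  exp(−rT) = exp(−0.078·1.25) = 0.9071
P = 266·0.9071·N(-0.48) − 276·0.9680·N(-0.66) = 266·0.9071·0.3156 − 276·0.9680·0.2546 = 76.1507 − 68.0210 = 8.1297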